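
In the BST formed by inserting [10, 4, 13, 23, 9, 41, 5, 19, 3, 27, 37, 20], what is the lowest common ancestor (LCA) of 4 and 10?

Tree insertion order: [10, 4, 13, 23, 9, 41, 5, 19, 3, 27, 37, 20]
Tree (level-order array): [10, 4, 13, 3, 9, None, 23, None, None, 5, None, 19, 41, None, None, None, 20, 27, None, None, None, None, 37]
In a BST, the LCA of p=4, q=10 is the first node v on the
root-to-leaf path with p <= v <= q (go left if both < v, right if both > v).
Walk from root:
  at 10: 4 <= 10 <= 10, this is the LCA
LCA = 10


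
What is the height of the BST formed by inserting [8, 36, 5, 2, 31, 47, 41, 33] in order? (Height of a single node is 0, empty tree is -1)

Insertion order: [8, 36, 5, 2, 31, 47, 41, 33]
Tree (level-order array): [8, 5, 36, 2, None, 31, 47, None, None, None, 33, 41]
Compute height bottom-up (empty subtree = -1):
  height(2) = 1 + max(-1, -1) = 0
  height(5) = 1 + max(0, -1) = 1
  height(33) = 1 + max(-1, -1) = 0
  height(31) = 1 + max(-1, 0) = 1
  height(41) = 1 + max(-1, -1) = 0
  height(47) = 1 + max(0, -1) = 1
  height(36) = 1 + max(1, 1) = 2
  height(8) = 1 + max(1, 2) = 3
Height = 3


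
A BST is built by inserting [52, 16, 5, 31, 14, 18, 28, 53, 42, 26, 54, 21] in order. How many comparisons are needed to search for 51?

Search path for 51: 52 -> 16 -> 31 -> 42
Found: False
Comparisons: 4


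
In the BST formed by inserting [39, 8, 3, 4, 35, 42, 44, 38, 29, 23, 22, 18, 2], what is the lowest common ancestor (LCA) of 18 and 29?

Tree insertion order: [39, 8, 3, 4, 35, 42, 44, 38, 29, 23, 22, 18, 2]
Tree (level-order array): [39, 8, 42, 3, 35, None, 44, 2, 4, 29, 38, None, None, None, None, None, None, 23, None, None, None, 22, None, 18]
In a BST, the LCA of p=18, q=29 is the first node v on the
root-to-leaf path with p <= v <= q (go left if both < v, right if both > v).
Walk from root:
  at 39: both 18 and 29 < 39, go left
  at 8: both 18 and 29 > 8, go right
  at 35: both 18 and 29 < 35, go left
  at 29: 18 <= 29 <= 29, this is the LCA
LCA = 29


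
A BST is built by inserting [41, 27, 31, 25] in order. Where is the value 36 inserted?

Starting tree (level order): [41, 27, None, 25, 31]
Insertion path: 41 -> 27 -> 31
Result: insert 36 as right child of 31
Final tree (level order): [41, 27, None, 25, 31, None, None, None, 36]


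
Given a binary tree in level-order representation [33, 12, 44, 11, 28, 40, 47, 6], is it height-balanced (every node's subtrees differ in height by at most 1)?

Tree (level-order array): [33, 12, 44, 11, 28, 40, 47, 6]
Definition: a tree is height-balanced if, at every node, |h(left) - h(right)| <= 1 (empty subtree has height -1).
Bottom-up per-node check:
  node 6: h_left=-1, h_right=-1, diff=0 [OK], height=0
  node 11: h_left=0, h_right=-1, diff=1 [OK], height=1
  node 28: h_left=-1, h_right=-1, diff=0 [OK], height=0
  node 12: h_left=1, h_right=0, diff=1 [OK], height=2
  node 40: h_left=-1, h_right=-1, diff=0 [OK], height=0
  node 47: h_left=-1, h_right=-1, diff=0 [OK], height=0
  node 44: h_left=0, h_right=0, diff=0 [OK], height=1
  node 33: h_left=2, h_right=1, diff=1 [OK], height=3
All nodes satisfy the balance condition.
Result: Balanced


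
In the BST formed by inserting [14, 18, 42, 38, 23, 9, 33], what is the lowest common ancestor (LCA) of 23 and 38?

Tree insertion order: [14, 18, 42, 38, 23, 9, 33]
Tree (level-order array): [14, 9, 18, None, None, None, 42, 38, None, 23, None, None, 33]
In a BST, the LCA of p=23, q=38 is the first node v on the
root-to-leaf path with p <= v <= q (go left if both < v, right if both > v).
Walk from root:
  at 14: both 23 and 38 > 14, go right
  at 18: both 23 and 38 > 18, go right
  at 42: both 23 and 38 < 42, go left
  at 38: 23 <= 38 <= 38, this is the LCA
LCA = 38


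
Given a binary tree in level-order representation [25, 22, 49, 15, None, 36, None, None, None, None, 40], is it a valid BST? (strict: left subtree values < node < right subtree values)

Level-order array: [25, 22, 49, 15, None, 36, None, None, None, None, 40]
Validate using subtree bounds (lo, hi): at each node, require lo < value < hi,
then recurse left with hi=value and right with lo=value.
Preorder trace (stopping at first violation):
  at node 25 with bounds (-inf, +inf): OK
  at node 22 with bounds (-inf, 25): OK
  at node 15 with bounds (-inf, 22): OK
  at node 49 with bounds (25, +inf): OK
  at node 36 with bounds (25, 49): OK
  at node 40 with bounds (36, 49): OK
No violation found at any node.
Result: Valid BST


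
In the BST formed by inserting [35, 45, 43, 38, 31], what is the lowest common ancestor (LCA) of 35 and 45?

Tree insertion order: [35, 45, 43, 38, 31]
Tree (level-order array): [35, 31, 45, None, None, 43, None, 38]
In a BST, the LCA of p=35, q=45 is the first node v on the
root-to-leaf path with p <= v <= q (go left if both < v, right if both > v).
Walk from root:
  at 35: 35 <= 35 <= 45, this is the LCA
LCA = 35


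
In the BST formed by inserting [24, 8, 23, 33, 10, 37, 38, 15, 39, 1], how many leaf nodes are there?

Tree built from: [24, 8, 23, 33, 10, 37, 38, 15, 39, 1]
Tree (level-order array): [24, 8, 33, 1, 23, None, 37, None, None, 10, None, None, 38, None, 15, None, 39]
Rule: A leaf has 0 children.
Per-node child counts:
  node 24: 2 child(ren)
  node 8: 2 child(ren)
  node 1: 0 child(ren)
  node 23: 1 child(ren)
  node 10: 1 child(ren)
  node 15: 0 child(ren)
  node 33: 1 child(ren)
  node 37: 1 child(ren)
  node 38: 1 child(ren)
  node 39: 0 child(ren)
Matching nodes: [1, 15, 39]
Count of leaf nodes: 3


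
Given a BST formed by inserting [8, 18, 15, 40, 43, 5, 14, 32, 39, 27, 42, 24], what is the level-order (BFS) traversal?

Tree insertion order: [8, 18, 15, 40, 43, 5, 14, 32, 39, 27, 42, 24]
Tree (level-order array): [8, 5, 18, None, None, 15, 40, 14, None, 32, 43, None, None, 27, 39, 42, None, 24]
BFS from the root, enqueuing left then right child of each popped node:
  queue [8] -> pop 8, enqueue [5, 18], visited so far: [8]
  queue [5, 18] -> pop 5, enqueue [none], visited so far: [8, 5]
  queue [18] -> pop 18, enqueue [15, 40], visited so far: [8, 5, 18]
  queue [15, 40] -> pop 15, enqueue [14], visited so far: [8, 5, 18, 15]
  queue [40, 14] -> pop 40, enqueue [32, 43], visited so far: [8, 5, 18, 15, 40]
  queue [14, 32, 43] -> pop 14, enqueue [none], visited so far: [8, 5, 18, 15, 40, 14]
  queue [32, 43] -> pop 32, enqueue [27, 39], visited so far: [8, 5, 18, 15, 40, 14, 32]
  queue [43, 27, 39] -> pop 43, enqueue [42], visited so far: [8, 5, 18, 15, 40, 14, 32, 43]
  queue [27, 39, 42] -> pop 27, enqueue [24], visited so far: [8, 5, 18, 15, 40, 14, 32, 43, 27]
  queue [39, 42, 24] -> pop 39, enqueue [none], visited so far: [8, 5, 18, 15, 40, 14, 32, 43, 27, 39]
  queue [42, 24] -> pop 42, enqueue [none], visited so far: [8, 5, 18, 15, 40, 14, 32, 43, 27, 39, 42]
  queue [24] -> pop 24, enqueue [none], visited so far: [8, 5, 18, 15, 40, 14, 32, 43, 27, 39, 42, 24]
Result: [8, 5, 18, 15, 40, 14, 32, 43, 27, 39, 42, 24]


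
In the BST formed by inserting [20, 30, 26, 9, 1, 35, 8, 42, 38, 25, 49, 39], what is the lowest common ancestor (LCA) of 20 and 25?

Tree insertion order: [20, 30, 26, 9, 1, 35, 8, 42, 38, 25, 49, 39]
Tree (level-order array): [20, 9, 30, 1, None, 26, 35, None, 8, 25, None, None, 42, None, None, None, None, 38, 49, None, 39]
In a BST, the LCA of p=20, q=25 is the first node v on the
root-to-leaf path with p <= v <= q (go left if both < v, right if both > v).
Walk from root:
  at 20: 20 <= 20 <= 25, this is the LCA
LCA = 20


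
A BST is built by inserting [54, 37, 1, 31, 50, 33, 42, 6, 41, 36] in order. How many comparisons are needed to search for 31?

Search path for 31: 54 -> 37 -> 1 -> 31
Found: True
Comparisons: 4


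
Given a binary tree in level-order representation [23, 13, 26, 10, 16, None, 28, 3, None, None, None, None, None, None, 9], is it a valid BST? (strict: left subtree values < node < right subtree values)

Level-order array: [23, 13, 26, 10, 16, None, 28, 3, None, None, None, None, None, None, 9]
Validate using subtree bounds (lo, hi): at each node, require lo < value < hi,
then recurse left with hi=value and right with lo=value.
Preorder trace (stopping at first violation):
  at node 23 with bounds (-inf, +inf): OK
  at node 13 with bounds (-inf, 23): OK
  at node 10 with bounds (-inf, 13): OK
  at node 3 with bounds (-inf, 10): OK
  at node 9 with bounds (3, 10): OK
  at node 16 with bounds (13, 23): OK
  at node 26 with bounds (23, +inf): OK
  at node 28 with bounds (26, +inf): OK
No violation found at any node.
Result: Valid BST


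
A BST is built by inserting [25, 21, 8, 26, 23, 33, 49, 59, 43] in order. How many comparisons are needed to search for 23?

Search path for 23: 25 -> 21 -> 23
Found: True
Comparisons: 3


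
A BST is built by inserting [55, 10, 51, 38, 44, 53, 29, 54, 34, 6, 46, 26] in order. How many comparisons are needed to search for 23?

Search path for 23: 55 -> 10 -> 51 -> 38 -> 29 -> 26
Found: False
Comparisons: 6


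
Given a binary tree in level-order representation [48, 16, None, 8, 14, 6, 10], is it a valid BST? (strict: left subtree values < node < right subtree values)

Level-order array: [48, 16, None, 8, 14, 6, 10]
Validate using subtree bounds (lo, hi): at each node, require lo < value < hi,
then recurse left with hi=value and right with lo=value.
Preorder trace (stopping at first violation):
  at node 48 with bounds (-inf, +inf): OK
  at node 16 with bounds (-inf, 48): OK
  at node 8 with bounds (-inf, 16): OK
  at node 6 with bounds (-inf, 8): OK
  at node 10 with bounds (8, 16): OK
  at node 14 with bounds (16, 48): VIOLATION
Node 14 violates its bound: not (16 < 14 < 48).
Result: Not a valid BST


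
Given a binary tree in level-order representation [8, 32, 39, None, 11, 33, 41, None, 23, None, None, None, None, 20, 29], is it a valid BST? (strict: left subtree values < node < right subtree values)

Level-order array: [8, 32, 39, None, 11, 33, 41, None, 23, None, None, None, None, 20, 29]
Validate using subtree bounds (lo, hi): at each node, require lo < value < hi,
then recurse left with hi=value and right with lo=value.
Preorder trace (stopping at first violation):
  at node 8 with bounds (-inf, +inf): OK
  at node 32 with bounds (-inf, 8): VIOLATION
Node 32 violates its bound: not (-inf < 32 < 8).
Result: Not a valid BST


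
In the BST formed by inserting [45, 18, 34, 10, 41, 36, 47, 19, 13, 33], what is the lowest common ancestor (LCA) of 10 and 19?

Tree insertion order: [45, 18, 34, 10, 41, 36, 47, 19, 13, 33]
Tree (level-order array): [45, 18, 47, 10, 34, None, None, None, 13, 19, 41, None, None, None, 33, 36]
In a BST, the LCA of p=10, q=19 is the first node v on the
root-to-leaf path with p <= v <= q (go left if both < v, right if both > v).
Walk from root:
  at 45: both 10 and 19 < 45, go left
  at 18: 10 <= 18 <= 19, this is the LCA
LCA = 18


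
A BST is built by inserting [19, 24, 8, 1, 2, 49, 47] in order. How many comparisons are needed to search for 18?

Search path for 18: 19 -> 8
Found: False
Comparisons: 2


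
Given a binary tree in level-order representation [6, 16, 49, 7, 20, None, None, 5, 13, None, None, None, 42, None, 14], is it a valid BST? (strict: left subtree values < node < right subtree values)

Level-order array: [6, 16, 49, 7, 20, None, None, 5, 13, None, None, None, 42, None, 14]
Validate using subtree bounds (lo, hi): at each node, require lo < value < hi,
then recurse left with hi=value and right with lo=value.
Preorder trace (stopping at first violation):
  at node 6 with bounds (-inf, +inf): OK
  at node 16 with bounds (-inf, 6): VIOLATION
Node 16 violates its bound: not (-inf < 16 < 6).
Result: Not a valid BST


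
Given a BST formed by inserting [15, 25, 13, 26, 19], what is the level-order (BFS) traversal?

Tree insertion order: [15, 25, 13, 26, 19]
Tree (level-order array): [15, 13, 25, None, None, 19, 26]
BFS from the root, enqueuing left then right child of each popped node:
  queue [15] -> pop 15, enqueue [13, 25], visited so far: [15]
  queue [13, 25] -> pop 13, enqueue [none], visited so far: [15, 13]
  queue [25] -> pop 25, enqueue [19, 26], visited so far: [15, 13, 25]
  queue [19, 26] -> pop 19, enqueue [none], visited so far: [15, 13, 25, 19]
  queue [26] -> pop 26, enqueue [none], visited so far: [15, 13, 25, 19, 26]
Result: [15, 13, 25, 19, 26]


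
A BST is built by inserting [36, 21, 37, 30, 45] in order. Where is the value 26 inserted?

Starting tree (level order): [36, 21, 37, None, 30, None, 45]
Insertion path: 36 -> 21 -> 30
Result: insert 26 as left child of 30
Final tree (level order): [36, 21, 37, None, 30, None, 45, 26]


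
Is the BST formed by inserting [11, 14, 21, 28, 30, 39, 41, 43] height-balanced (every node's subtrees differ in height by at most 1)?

Tree (level-order array): [11, None, 14, None, 21, None, 28, None, 30, None, 39, None, 41, None, 43]
Definition: a tree is height-balanced if, at every node, |h(left) - h(right)| <= 1 (empty subtree has height -1).
Bottom-up per-node check:
  node 43: h_left=-1, h_right=-1, diff=0 [OK], height=0
  node 41: h_left=-1, h_right=0, diff=1 [OK], height=1
  node 39: h_left=-1, h_right=1, diff=2 [FAIL (|-1-1|=2 > 1)], height=2
  node 30: h_left=-1, h_right=2, diff=3 [FAIL (|-1-2|=3 > 1)], height=3
  node 28: h_left=-1, h_right=3, diff=4 [FAIL (|-1-3|=4 > 1)], height=4
  node 21: h_left=-1, h_right=4, diff=5 [FAIL (|-1-4|=5 > 1)], height=5
  node 14: h_left=-1, h_right=5, diff=6 [FAIL (|-1-5|=6 > 1)], height=6
  node 11: h_left=-1, h_right=6, diff=7 [FAIL (|-1-6|=7 > 1)], height=7
Node 39 violates the condition: |-1 - 1| = 2 > 1.
Result: Not balanced


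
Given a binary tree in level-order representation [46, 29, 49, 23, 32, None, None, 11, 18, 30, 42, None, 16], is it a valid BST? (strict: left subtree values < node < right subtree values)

Level-order array: [46, 29, 49, 23, 32, None, None, 11, 18, 30, 42, None, 16]
Validate using subtree bounds (lo, hi): at each node, require lo < value < hi,
then recurse left with hi=value and right with lo=value.
Preorder trace (stopping at first violation):
  at node 46 with bounds (-inf, +inf): OK
  at node 29 with bounds (-inf, 46): OK
  at node 23 with bounds (-inf, 29): OK
  at node 11 with bounds (-inf, 23): OK
  at node 16 with bounds (11, 23): OK
  at node 18 with bounds (23, 29): VIOLATION
Node 18 violates its bound: not (23 < 18 < 29).
Result: Not a valid BST


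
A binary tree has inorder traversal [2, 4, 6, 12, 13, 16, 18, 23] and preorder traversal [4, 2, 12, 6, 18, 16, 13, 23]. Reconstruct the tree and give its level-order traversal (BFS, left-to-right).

Inorder:  [2, 4, 6, 12, 13, 16, 18, 23]
Preorder: [4, 2, 12, 6, 18, 16, 13, 23]
Algorithm: preorder visits root first, so consume preorder in order;
for each root, split the current inorder slice at that value into
left-subtree inorder and right-subtree inorder, then recurse.
Recursive splits:
  root=4; inorder splits into left=[2], right=[6, 12, 13, 16, 18, 23]
  root=2; inorder splits into left=[], right=[]
  root=12; inorder splits into left=[6], right=[13, 16, 18, 23]
  root=6; inorder splits into left=[], right=[]
  root=18; inorder splits into left=[13, 16], right=[23]
  root=16; inorder splits into left=[13], right=[]
  root=13; inorder splits into left=[], right=[]
  root=23; inorder splits into left=[], right=[]
Reconstructed level-order: [4, 2, 12, 6, 18, 16, 23, 13]


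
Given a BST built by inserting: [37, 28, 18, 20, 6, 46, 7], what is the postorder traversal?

Tree insertion order: [37, 28, 18, 20, 6, 46, 7]
Tree (level-order array): [37, 28, 46, 18, None, None, None, 6, 20, None, 7]
Postorder traversal: [7, 6, 20, 18, 28, 46, 37]


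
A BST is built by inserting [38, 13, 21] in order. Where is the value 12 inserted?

Starting tree (level order): [38, 13, None, None, 21]
Insertion path: 38 -> 13
Result: insert 12 as left child of 13
Final tree (level order): [38, 13, None, 12, 21]


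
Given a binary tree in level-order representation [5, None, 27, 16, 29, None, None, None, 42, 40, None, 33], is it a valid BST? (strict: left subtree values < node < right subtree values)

Level-order array: [5, None, 27, 16, 29, None, None, None, 42, 40, None, 33]
Validate using subtree bounds (lo, hi): at each node, require lo < value < hi,
then recurse left with hi=value and right with lo=value.
Preorder trace (stopping at first violation):
  at node 5 with bounds (-inf, +inf): OK
  at node 27 with bounds (5, +inf): OK
  at node 16 with bounds (5, 27): OK
  at node 29 with bounds (27, +inf): OK
  at node 42 with bounds (29, +inf): OK
  at node 40 with bounds (29, 42): OK
  at node 33 with bounds (29, 40): OK
No violation found at any node.
Result: Valid BST


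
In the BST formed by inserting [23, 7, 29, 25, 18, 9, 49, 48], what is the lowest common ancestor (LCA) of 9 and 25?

Tree insertion order: [23, 7, 29, 25, 18, 9, 49, 48]
Tree (level-order array): [23, 7, 29, None, 18, 25, 49, 9, None, None, None, 48]
In a BST, the LCA of p=9, q=25 is the first node v on the
root-to-leaf path with p <= v <= q (go left if both < v, right if both > v).
Walk from root:
  at 23: 9 <= 23 <= 25, this is the LCA
LCA = 23


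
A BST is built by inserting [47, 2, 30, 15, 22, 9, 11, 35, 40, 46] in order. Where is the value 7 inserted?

Starting tree (level order): [47, 2, None, None, 30, 15, 35, 9, 22, None, 40, None, 11, None, None, None, 46]
Insertion path: 47 -> 2 -> 30 -> 15 -> 9
Result: insert 7 as left child of 9
Final tree (level order): [47, 2, None, None, 30, 15, 35, 9, 22, None, 40, 7, 11, None, None, None, 46]


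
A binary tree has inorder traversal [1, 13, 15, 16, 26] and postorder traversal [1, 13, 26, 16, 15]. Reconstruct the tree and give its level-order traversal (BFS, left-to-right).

Inorder:   [1, 13, 15, 16, 26]
Postorder: [1, 13, 26, 16, 15]
Algorithm: postorder visits root last, so walk postorder right-to-left;
each value is the root of the current inorder slice — split it at that
value, recurse on the right subtree first, then the left.
Recursive splits:
  root=15; inorder splits into left=[1, 13], right=[16, 26]
  root=16; inorder splits into left=[], right=[26]
  root=26; inorder splits into left=[], right=[]
  root=13; inorder splits into left=[1], right=[]
  root=1; inorder splits into left=[], right=[]
Reconstructed level-order: [15, 13, 16, 1, 26]


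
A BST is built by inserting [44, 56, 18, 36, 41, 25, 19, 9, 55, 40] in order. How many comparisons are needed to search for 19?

Search path for 19: 44 -> 18 -> 36 -> 25 -> 19
Found: True
Comparisons: 5


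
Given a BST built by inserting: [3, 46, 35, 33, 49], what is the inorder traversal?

Tree insertion order: [3, 46, 35, 33, 49]
Tree (level-order array): [3, None, 46, 35, 49, 33]
Inorder traversal: [3, 33, 35, 46, 49]


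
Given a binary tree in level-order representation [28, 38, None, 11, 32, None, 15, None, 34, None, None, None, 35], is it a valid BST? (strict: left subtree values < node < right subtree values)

Level-order array: [28, 38, None, 11, 32, None, 15, None, 34, None, None, None, 35]
Validate using subtree bounds (lo, hi): at each node, require lo < value < hi,
then recurse left with hi=value and right with lo=value.
Preorder trace (stopping at first violation):
  at node 28 with bounds (-inf, +inf): OK
  at node 38 with bounds (-inf, 28): VIOLATION
Node 38 violates its bound: not (-inf < 38 < 28).
Result: Not a valid BST


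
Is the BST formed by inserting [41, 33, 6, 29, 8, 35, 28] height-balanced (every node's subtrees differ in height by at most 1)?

Tree (level-order array): [41, 33, None, 6, 35, None, 29, None, None, 8, None, None, 28]
Definition: a tree is height-balanced if, at every node, |h(left) - h(right)| <= 1 (empty subtree has height -1).
Bottom-up per-node check:
  node 28: h_left=-1, h_right=-1, diff=0 [OK], height=0
  node 8: h_left=-1, h_right=0, diff=1 [OK], height=1
  node 29: h_left=1, h_right=-1, diff=2 [FAIL (|1--1|=2 > 1)], height=2
  node 6: h_left=-1, h_right=2, diff=3 [FAIL (|-1-2|=3 > 1)], height=3
  node 35: h_left=-1, h_right=-1, diff=0 [OK], height=0
  node 33: h_left=3, h_right=0, diff=3 [FAIL (|3-0|=3 > 1)], height=4
  node 41: h_left=4, h_right=-1, diff=5 [FAIL (|4--1|=5 > 1)], height=5
Node 29 violates the condition: |1 - -1| = 2 > 1.
Result: Not balanced


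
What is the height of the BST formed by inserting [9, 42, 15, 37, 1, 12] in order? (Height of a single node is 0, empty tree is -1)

Insertion order: [9, 42, 15, 37, 1, 12]
Tree (level-order array): [9, 1, 42, None, None, 15, None, 12, 37]
Compute height bottom-up (empty subtree = -1):
  height(1) = 1 + max(-1, -1) = 0
  height(12) = 1 + max(-1, -1) = 0
  height(37) = 1 + max(-1, -1) = 0
  height(15) = 1 + max(0, 0) = 1
  height(42) = 1 + max(1, -1) = 2
  height(9) = 1 + max(0, 2) = 3
Height = 3


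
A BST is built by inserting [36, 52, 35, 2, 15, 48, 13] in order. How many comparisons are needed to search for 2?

Search path for 2: 36 -> 35 -> 2
Found: True
Comparisons: 3


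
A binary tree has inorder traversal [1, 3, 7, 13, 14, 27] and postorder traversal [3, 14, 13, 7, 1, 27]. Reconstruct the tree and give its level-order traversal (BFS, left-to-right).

Inorder:   [1, 3, 7, 13, 14, 27]
Postorder: [3, 14, 13, 7, 1, 27]
Algorithm: postorder visits root last, so walk postorder right-to-left;
each value is the root of the current inorder slice — split it at that
value, recurse on the right subtree first, then the left.
Recursive splits:
  root=27; inorder splits into left=[1, 3, 7, 13, 14], right=[]
  root=1; inorder splits into left=[], right=[3, 7, 13, 14]
  root=7; inorder splits into left=[3], right=[13, 14]
  root=13; inorder splits into left=[], right=[14]
  root=14; inorder splits into left=[], right=[]
  root=3; inorder splits into left=[], right=[]
Reconstructed level-order: [27, 1, 7, 3, 13, 14]


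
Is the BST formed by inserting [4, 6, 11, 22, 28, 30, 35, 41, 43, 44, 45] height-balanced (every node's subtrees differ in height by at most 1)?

Tree (level-order array): [4, None, 6, None, 11, None, 22, None, 28, None, 30, None, 35, None, 41, None, 43, None, 44, None, 45]
Definition: a tree is height-balanced if, at every node, |h(left) - h(right)| <= 1 (empty subtree has height -1).
Bottom-up per-node check:
  node 45: h_left=-1, h_right=-1, diff=0 [OK], height=0
  node 44: h_left=-1, h_right=0, diff=1 [OK], height=1
  node 43: h_left=-1, h_right=1, diff=2 [FAIL (|-1-1|=2 > 1)], height=2
  node 41: h_left=-1, h_right=2, diff=3 [FAIL (|-1-2|=3 > 1)], height=3
  node 35: h_left=-1, h_right=3, diff=4 [FAIL (|-1-3|=4 > 1)], height=4
  node 30: h_left=-1, h_right=4, diff=5 [FAIL (|-1-4|=5 > 1)], height=5
  node 28: h_left=-1, h_right=5, diff=6 [FAIL (|-1-5|=6 > 1)], height=6
  node 22: h_left=-1, h_right=6, diff=7 [FAIL (|-1-6|=7 > 1)], height=7
  node 11: h_left=-1, h_right=7, diff=8 [FAIL (|-1-7|=8 > 1)], height=8
  node 6: h_left=-1, h_right=8, diff=9 [FAIL (|-1-8|=9 > 1)], height=9
  node 4: h_left=-1, h_right=9, diff=10 [FAIL (|-1-9|=10 > 1)], height=10
Node 43 violates the condition: |-1 - 1| = 2 > 1.
Result: Not balanced


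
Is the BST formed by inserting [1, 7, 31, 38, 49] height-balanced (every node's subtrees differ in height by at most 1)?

Tree (level-order array): [1, None, 7, None, 31, None, 38, None, 49]
Definition: a tree is height-balanced if, at every node, |h(left) - h(right)| <= 1 (empty subtree has height -1).
Bottom-up per-node check:
  node 49: h_left=-1, h_right=-1, diff=0 [OK], height=0
  node 38: h_left=-1, h_right=0, diff=1 [OK], height=1
  node 31: h_left=-1, h_right=1, diff=2 [FAIL (|-1-1|=2 > 1)], height=2
  node 7: h_left=-1, h_right=2, diff=3 [FAIL (|-1-2|=3 > 1)], height=3
  node 1: h_left=-1, h_right=3, diff=4 [FAIL (|-1-3|=4 > 1)], height=4
Node 31 violates the condition: |-1 - 1| = 2 > 1.
Result: Not balanced


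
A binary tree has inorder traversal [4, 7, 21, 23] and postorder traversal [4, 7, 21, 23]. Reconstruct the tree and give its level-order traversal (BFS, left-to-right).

Inorder:   [4, 7, 21, 23]
Postorder: [4, 7, 21, 23]
Algorithm: postorder visits root last, so walk postorder right-to-left;
each value is the root of the current inorder slice — split it at that
value, recurse on the right subtree first, then the left.
Recursive splits:
  root=23; inorder splits into left=[4, 7, 21], right=[]
  root=21; inorder splits into left=[4, 7], right=[]
  root=7; inorder splits into left=[4], right=[]
  root=4; inorder splits into left=[], right=[]
Reconstructed level-order: [23, 21, 7, 4]


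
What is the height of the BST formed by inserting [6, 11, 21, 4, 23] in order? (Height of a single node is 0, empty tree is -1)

Insertion order: [6, 11, 21, 4, 23]
Tree (level-order array): [6, 4, 11, None, None, None, 21, None, 23]
Compute height bottom-up (empty subtree = -1):
  height(4) = 1 + max(-1, -1) = 0
  height(23) = 1 + max(-1, -1) = 0
  height(21) = 1 + max(-1, 0) = 1
  height(11) = 1 + max(-1, 1) = 2
  height(6) = 1 + max(0, 2) = 3
Height = 3


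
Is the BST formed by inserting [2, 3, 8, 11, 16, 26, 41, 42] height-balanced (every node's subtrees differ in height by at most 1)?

Tree (level-order array): [2, None, 3, None, 8, None, 11, None, 16, None, 26, None, 41, None, 42]
Definition: a tree is height-balanced if, at every node, |h(left) - h(right)| <= 1 (empty subtree has height -1).
Bottom-up per-node check:
  node 42: h_left=-1, h_right=-1, diff=0 [OK], height=0
  node 41: h_left=-1, h_right=0, diff=1 [OK], height=1
  node 26: h_left=-1, h_right=1, diff=2 [FAIL (|-1-1|=2 > 1)], height=2
  node 16: h_left=-1, h_right=2, diff=3 [FAIL (|-1-2|=3 > 1)], height=3
  node 11: h_left=-1, h_right=3, diff=4 [FAIL (|-1-3|=4 > 1)], height=4
  node 8: h_left=-1, h_right=4, diff=5 [FAIL (|-1-4|=5 > 1)], height=5
  node 3: h_left=-1, h_right=5, diff=6 [FAIL (|-1-5|=6 > 1)], height=6
  node 2: h_left=-1, h_right=6, diff=7 [FAIL (|-1-6|=7 > 1)], height=7
Node 26 violates the condition: |-1 - 1| = 2 > 1.
Result: Not balanced


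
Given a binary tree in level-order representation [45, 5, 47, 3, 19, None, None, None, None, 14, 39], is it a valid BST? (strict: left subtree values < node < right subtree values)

Level-order array: [45, 5, 47, 3, 19, None, None, None, None, 14, 39]
Validate using subtree bounds (lo, hi): at each node, require lo < value < hi,
then recurse left with hi=value and right with lo=value.
Preorder trace (stopping at first violation):
  at node 45 with bounds (-inf, +inf): OK
  at node 5 with bounds (-inf, 45): OK
  at node 3 with bounds (-inf, 5): OK
  at node 19 with bounds (5, 45): OK
  at node 14 with bounds (5, 19): OK
  at node 39 with bounds (19, 45): OK
  at node 47 with bounds (45, +inf): OK
No violation found at any node.
Result: Valid BST


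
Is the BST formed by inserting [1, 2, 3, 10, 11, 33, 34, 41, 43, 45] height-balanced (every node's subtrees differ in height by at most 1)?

Tree (level-order array): [1, None, 2, None, 3, None, 10, None, 11, None, 33, None, 34, None, 41, None, 43, None, 45]
Definition: a tree is height-balanced if, at every node, |h(left) - h(right)| <= 1 (empty subtree has height -1).
Bottom-up per-node check:
  node 45: h_left=-1, h_right=-1, diff=0 [OK], height=0
  node 43: h_left=-1, h_right=0, diff=1 [OK], height=1
  node 41: h_left=-1, h_right=1, diff=2 [FAIL (|-1-1|=2 > 1)], height=2
  node 34: h_left=-1, h_right=2, diff=3 [FAIL (|-1-2|=3 > 1)], height=3
  node 33: h_left=-1, h_right=3, diff=4 [FAIL (|-1-3|=4 > 1)], height=4
  node 11: h_left=-1, h_right=4, diff=5 [FAIL (|-1-4|=5 > 1)], height=5
  node 10: h_left=-1, h_right=5, diff=6 [FAIL (|-1-5|=6 > 1)], height=6
  node 3: h_left=-1, h_right=6, diff=7 [FAIL (|-1-6|=7 > 1)], height=7
  node 2: h_left=-1, h_right=7, diff=8 [FAIL (|-1-7|=8 > 1)], height=8
  node 1: h_left=-1, h_right=8, diff=9 [FAIL (|-1-8|=9 > 1)], height=9
Node 41 violates the condition: |-1 - 1| = 2 > 1.
Result: Not balanced


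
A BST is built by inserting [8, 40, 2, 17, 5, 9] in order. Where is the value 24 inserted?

Starting tree (level order): [8, 2, 40, None, 5, 17, None, None, None, 9]
Insertion path: 8 -> 40 -> 17
Result: insert 24 as right child of 17
Final tree (level order): [8, 2, 40, None, 5, 17, None, None, None, 9, 24]


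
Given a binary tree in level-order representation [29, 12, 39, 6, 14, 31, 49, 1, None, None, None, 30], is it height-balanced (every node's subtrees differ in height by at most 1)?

Tree (level-order array): [29, 12, 39, 6, 14, 31, 49, 1, None, None, None, 30]
Definition: a tree is height-balanced if, at every node, |h(left) - h(right)| <= 1 (empty subtree has height -1).
Bottom-up per-node check:
  node 1: h_left=-1, h_right=-1, diff=0 [OK], height=0
  node 6: h_left=0, h_right=-1, diff=1 [OK], height=1
  node 14: h_left=-1, h_right=-1, diff=0 [OK], height=0
  node 12: h_left=1, h_right=0, diff=1 [OK], height=2
  node 30: h_left=-1, h_right=-1, diff=0 [OK], height=0
  node 31: h_left=0, h_right=-1, diff=1 [OK], height=1
  node 49: h_left=-1, h_right=-1, diff=0 [OK], height=0
  node 39: h_left=1, h_right=0, diff=1 [OK], height=2
  node 29: h_left=2, h_right=2, diff=0 [OK], height=3
All nodes satisfy the balance condition.
Result: Balanced


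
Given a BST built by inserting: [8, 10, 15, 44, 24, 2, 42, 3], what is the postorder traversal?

Tree insertion order: [8, 10, 15, 44, 24, 2, 42, 3]
Tree (level-order array): [8, 2, 10, None, 3, None, 15, None, None, None, 44, 24, None, None, 42]
Postorder traversal: [3, 2, 42, 24, 44, 15, 10, 8]


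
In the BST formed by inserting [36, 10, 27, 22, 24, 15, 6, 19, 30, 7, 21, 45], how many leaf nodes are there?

Tree built from: [36, 10, 27, 22, 24, 15, 6, 19, 30, 7, 21, 45]
Tree (level-order array): [36, 10, 45, 6, 27, None, None, None, 7, 22, 30, None, None, 15, 24, None, None, None, 19, None, None, None, 21]
Rule: A leaf has 0 children.
Per-node child counts:
  node 36: 2 child(ren)
  node 10: 2 child(ren)
  node 6: 1 child(ren)
  node 7: 0 child(ren)
  node 27: 2 child(ren)
  node 22: 2 child(ren)
  node 15: 1 child(ren)
  node 19: 1 child(ren)
  node 21: 0 child(ren)
  node 24: 0 child(ren)
  node 30: 0 child(ren)
  node 45: 0 child(ren)
Matching nodes: [7, 21, 24, 30, 45]
Count of leaf nodes: 5


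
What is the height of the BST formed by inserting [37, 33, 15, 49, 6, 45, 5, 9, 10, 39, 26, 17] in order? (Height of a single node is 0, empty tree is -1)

Insertion order: [37, 33, 15, 49, 6, 45, 5, 9, 10, 39, 26, 17]
Tree (level-order array): [37, 33, 49, 15, None, 45, None, 6, 26, 39, None, 5, 9, 17, None, None, None, None, None, None, 10]
Compute height bottom-up (empty subtree = -1):
  height(5) = 1 + max(-1, -1) = 0
  height(10) = 1 + max(-1, -1) = 0
  height(9) = 1 + max(-1, 0) = 1
  height(6) = 1 + max(0, 1) = 2
  height(17) = 1 + max(-1, -1) = 0
  height(26) = 1 + max(0, -1) = 1
  height(15) = 1 + max(2, 1) = 3
  height(33) = 1 + max(3, -1) = 4
  height(39) = 1 + max(-1, -1) = 0
  height(45) = 1 + max(0, -1) = 1
  height(49) = 1 + max(1, -1) = 2
  height(37) = 1 + max(4, 2) = 5
Height = 5


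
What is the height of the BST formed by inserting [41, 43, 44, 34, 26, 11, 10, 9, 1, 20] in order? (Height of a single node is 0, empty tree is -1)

Insertion order: [41, 43, 44, 34, 26, 11, 10, 9, 1, 20]
Tree (level-order array): [41, 34, 43, 26, None, None, 44, 11, None, None, None, 10, 20, 9, None, None, None, 1]
Compute height bottom-up (empty subtree = -1):
  height(1) = 1 + max(-1, -1) = 0
  height(9) = 1 + max(0, -1) = 1
  height(10) = 1 + max(1, -1) = 2
  height(20) = 1 + max(-1, -1) = 0
  height(11) = 1 + max(2, 0) = 3
  height(26) = 1 + max(3, -1) = 4
  height(34) = 1 + max(4, -1) = 5
  height(44) = 1 + max(-1, -1) = 0
  height(43) = 1 + max(-1, 0) = 1
  height(41) = 1 + max(5, 1) = 6
Height = 6


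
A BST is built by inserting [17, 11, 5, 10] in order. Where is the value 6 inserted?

Starting tree (level order): [17, 11, None, 5, None, None, 10]
Insertion path: 17 -> 11 -> 5 -> 10
Result: insert 6 as left child of 10
Final tree (level order): [17, 11, None, 5, None, None, 10, 6]


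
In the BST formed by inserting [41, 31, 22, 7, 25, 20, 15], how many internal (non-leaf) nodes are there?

Tree built from: [41, 31, 22, 7, 25, 20, 15]
Tree (level-order array): [41, 31, None, 22, None, 7, 25, None, 20, None, None, 15]
Rule: An internal node has at least one child.
Per-node child counts:
  node 41: 1 child(ren)
  node 31: 1 child(ren)
  node 22: 2 child(ren)
  node 7: 1 child(ren)
  node 20: 1 child(ren)
  node 15: 0 child(ren)
  node 25: 0 child(ren)
Matching nodes: [41, 31, 22, 7, 20]
Count of internal (non-leaf) nodes: 5


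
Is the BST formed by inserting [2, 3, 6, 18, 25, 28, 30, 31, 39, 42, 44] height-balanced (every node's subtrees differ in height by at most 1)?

Tree (level-order array): [2, None, 3, None, 6, None, 18, None, 25, None, 28, None, 30, None, 31, None, 39, None, 42, None, 44]
Definition: a tree is height-balanced if, at every node, |h(left) - h(right)| <= 1 (empty subtree has height -1).
Bottom-up per-node check:
  node 44: h_left=-1, h_right=-1, diff=0 [OK], height=0
  node 42: h_left=-1, h_right=0, diff=1 [OK], height=1
  node 39: h_left=-1, h_right=1, diff=2 [FAIL (|-1-1|=2 > 1)], height=2
  node 31: h_left=-1, h_right=2, diff=3 [FAIL (|-1-2|=3 > 1)], height=3
  node 30: h_left=-1, h_right=3, diff=4 [FAIL (|-1-3|=4 > 1)], height=4
  node 28: h_left=-1, h_right=4, diff=5 [FAIL (|-1-4|=5 > 1)], height=5
  node 25: h_left=-1, h_right=5, diff=6 [FAIL (|-1-5|=6 > 1)], height=6
  node 18: h_left=-1, h_right=6, diff=7 [FAIL (|-1-6|=7 > 1)], height=7
  node 6: h_left=-1, h_right=7, diff=8 [FAIL (|-1-7|=8 > 1)], height=8
  node 3: h_left=-1, h_right=8, diff=9 [FAIL (|-1-8|=9 > 1)], height=9
  node 2: h_left=-1, h_right=9, diff=10 [FAIL (|-1-9|=10 > 1)], height=10
Node 39 violates the condition: |-1 - 1| = 2 > 1.
Result: Not balanced


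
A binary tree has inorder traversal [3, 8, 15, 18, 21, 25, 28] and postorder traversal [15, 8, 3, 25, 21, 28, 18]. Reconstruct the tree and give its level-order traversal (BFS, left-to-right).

Inorder:   [3, 8, 15, 18, 21, 25, 28]
Postorder: [15, 8, 3, 25, 21, 28, 18]
Algorithm: postorder visits root last, so walk postorder right-to-left;
each value is the root of the current inorder slice — split it at that
value, recurse on the right subtree first, then the left.
Recursive splits:
  root=18; inorder splits into left=[3, 8, 15], right=[21, 25, 28]
  root=28; inorder splits into left=[21, 25], right=[]
  root=21; inorder splits into left=[], right=[25]
  root=25; inorder splits into left=[], right=[]
  root=3; inorder splits into left=[], right=[8, 15]
  root=8; inorder splits into left=[], right=[15]
  root=15; inorder splits into left=[], right=[]
Reconstructed level-order: [18, 3, 28, 8, 21, 15, 25]


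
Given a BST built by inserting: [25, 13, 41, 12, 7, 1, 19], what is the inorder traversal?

Tree insertion order: [25, 13, 41, 12, 7, 1, 19]
Tree (level-order array): [25, 13, 41, 12, 19, None, None, 7, None, None, None, 1]
Inorder traversal: [1, 7, 12, 13, 19, 25, 41]


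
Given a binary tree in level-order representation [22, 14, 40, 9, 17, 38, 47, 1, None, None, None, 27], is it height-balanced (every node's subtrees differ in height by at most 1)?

Tree (level-order array): [22, 14, 40, 9, 17, 38, 47, 1, None, None, None, 27]
Definition: a tree is height-balanced if, at every node, |h(left) - h(right)| <= 1 (empty subtree has height -1).
Bottom-up per-node check:
  node 1: h_left=-1, h_right=-1, diff=0 [OK], height=0
  node 9: h_left=0, h_right=-1, diff=1 [OK], height=1
  node 17: h_left=-1, h_right=-1, diff=0 [OK], height=0
  node 14: h_left=1, h_right=0, diff=1 [OK], height=2
  node 27: h_left=-1, h_right=-1, diff=0 [OK], height=0
  node 38: h_left=0, h_right=-1, diff=1 [OK], height=1
  node 47: h_left=-1, h_right=-1, diff=0 [OK], height=0
  node 40: h_left=1, h_right=0, diff=1 [OK], height=2
  node 22: h_left=2, h_right=2, diff=0 [OK], height=3
All nodes satisfy the balance condition.
Result: Balanced


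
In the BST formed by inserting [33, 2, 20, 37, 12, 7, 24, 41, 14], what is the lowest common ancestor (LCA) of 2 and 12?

Tree insertion order: [33, 2, 20, 37, 12, 7, 24, 41, 14]
Tree (level-order array): [33, 2, 37, None, 20, None, 41, 12, 24, None, None, 7, 14]
In a BST, the LCA of p=2, q=12 is the first node v on the
root-to-leaf path with p <= v <= q (go left if both < v, right if both > v).
Walk from root:
  at 33: both 2 and 12 < 33, go left
  at 2: 2 <= 2 <= 12, this is the LCA
LCA = 2


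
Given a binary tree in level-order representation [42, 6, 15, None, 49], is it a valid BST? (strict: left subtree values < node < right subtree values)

Level-order array: [42, 6, 15, None, 49]
Validate using subtree bounds (lo, hi): at each node, require lo < value < hi,
then recurse left with hi=value and right with lo=value.
Preorder trace (stopping at first violation):
  at node 42 with bounds (-inf, +inf): OK
  at node 6 with bounds (-inf, 42): OK
  at node 49 with bounds (6, 42): VIOLATION
Node 49 violates its bound: not (6 < 49 < 42).
Result: Not a valid BST


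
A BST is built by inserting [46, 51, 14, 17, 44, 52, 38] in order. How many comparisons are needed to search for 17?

Search path for 17: 46 -> 14 -> 17
Found: True
Comparisons: 3


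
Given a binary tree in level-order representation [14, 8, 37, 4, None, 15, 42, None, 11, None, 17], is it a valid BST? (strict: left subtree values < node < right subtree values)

Level-order array: [14, 8, 37, 4, None, 15, 42, None, 11, None, 17]
Validate using subtree bounds (lo, hi): at each node, require lo < value < hi,
then recurse left with hi=value and right with lo=value.
Preorder trace (stopping at first violation):
  at node 14 with bounds (-inf, +inf): OK
  at node 8 with bounds (-inf, 14): OK
  at node 4 with bounds (-inf, 8): OK
  at node 11 with bounds (4, 8): VIOLATION
Node 11 violates its bound: not (4 < 11 < 8).
Result: Not a valid BST


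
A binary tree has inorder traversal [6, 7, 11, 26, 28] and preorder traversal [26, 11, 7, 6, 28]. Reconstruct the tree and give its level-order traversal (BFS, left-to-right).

Inorder:  [6, 7, 11, 26, 28]
Preorder: [26, 11, 7, 6, 28]
Algorithm: preorder visits root first, so consume preorder in order;
for each root, split the current inorder slice at that value into
left-subtree inorder and right-subtree inorder, then recurse.
Recursive splits:
  root=26; inorder splits into left=[6, 7, 11], right=[28]
  root=11; inorder splits into left=[6, 7], right=[]
  root=7; inorder splits into left=[6], right=[]
  root=6; inorder splits into left=[], right=[]
  root=28; inorder splits into left=[], right=[]
Reconstructed level-order: [26, 11, 28, 7, 6]


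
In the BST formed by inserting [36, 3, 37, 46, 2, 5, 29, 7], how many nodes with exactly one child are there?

Tree built from: [36, 3, 37, 46, 2, 5, 29, 7]
Tree (level-order array): [36, 3, 37, 2, 5, None, 46, None, None, None, 29, None, None, 7]
Rule: These are nodes with exactly 1 non-null child.
Per-node child counts:
  node 36: 2 child(ren)
  node 3: 2 child(ren)
  node 2: 0 child(ren)
  node 5: 1 child(ren)
  node 29: 1 child(ren)
  node 7: 0 child(ren)
  node 37: 1 child(ren)
  node 46: 0 child(ren)
Matching nodes: [5, 29, 37]
Count of nodes with exactly one child: 3


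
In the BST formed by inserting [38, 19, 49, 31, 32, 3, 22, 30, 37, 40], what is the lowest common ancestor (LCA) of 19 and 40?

Tree insertion order: [38, 19, 49, 31, 32, 3, 22, 30, 37, 40]
Tree (level-order array): [38, 19, 49, 3, 31, 40, None, None, None, 22, 32, None, None, None, 30, None, 37]
In a BST, the LCA of p=19, q=40 is the first node v on the
root-to-leaf path with p <= v <= q (go left if both < v, right if both > v).
Walk from root:
  at 38: 19 <= 38 <= 40, this is the LCA
LCA = 38


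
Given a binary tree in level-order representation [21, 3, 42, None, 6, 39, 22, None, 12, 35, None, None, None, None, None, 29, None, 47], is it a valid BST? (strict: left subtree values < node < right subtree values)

Level-order array: [21, 3, 42, None, 6, 39, 22, None, 12, 35, None, None, None, None, None, 29, None, 47]
Validate using subtree bounds (lo, hi): at each node, require lo < value < hi,
then recurse left with hi=value and right with lo=value.
Preorder trace (stopping at first violation):
  at node 21 with bounds (-inf, +inf): OK
  at node 3 with bounds (-inf, 21): OK
  at node 6 with bounds (3, 21): OK
  at node 12 with bounds (6, 21): OK
  at node 42 with bounds (21, +inf): OK
  at node 39 with bounds (21, 42): OK
  at node 35 with bounds (21, 39): OK
  at node 29 with bounds (21, 35): OK
  at node 47 with bounds (21, 29): VIOLATION
Node 47 violates its bound: not (21 < 47 < 29).
Result: Not a valid BST
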